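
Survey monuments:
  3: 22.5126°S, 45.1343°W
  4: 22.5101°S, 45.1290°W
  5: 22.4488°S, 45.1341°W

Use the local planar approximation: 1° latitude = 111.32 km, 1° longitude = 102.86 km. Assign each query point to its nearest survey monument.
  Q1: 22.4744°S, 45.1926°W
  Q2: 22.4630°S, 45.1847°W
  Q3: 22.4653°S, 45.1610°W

Q1→5; Q2→5; Q3→5

Q1 at 22.4744°S, 45.1926°W:
  3: 7.3515 km
  4: 7.6544 km
  5: 6.6580 km
  → nearest: 5 (6.6580 km)
Q2 at 22.4630°S, 45.1847°W:
  3: 7.5738 km
  4: 7.7663 km
  5: 5.4395 km
  → nearest: 5 (5.4395 km)
Q3 at 22.4653°S, 45.1610°W:
  3: 5.9386 km
  4: 5.9754 km
  5: 3.3211 km
  → nearest: 5 (3.3211 km)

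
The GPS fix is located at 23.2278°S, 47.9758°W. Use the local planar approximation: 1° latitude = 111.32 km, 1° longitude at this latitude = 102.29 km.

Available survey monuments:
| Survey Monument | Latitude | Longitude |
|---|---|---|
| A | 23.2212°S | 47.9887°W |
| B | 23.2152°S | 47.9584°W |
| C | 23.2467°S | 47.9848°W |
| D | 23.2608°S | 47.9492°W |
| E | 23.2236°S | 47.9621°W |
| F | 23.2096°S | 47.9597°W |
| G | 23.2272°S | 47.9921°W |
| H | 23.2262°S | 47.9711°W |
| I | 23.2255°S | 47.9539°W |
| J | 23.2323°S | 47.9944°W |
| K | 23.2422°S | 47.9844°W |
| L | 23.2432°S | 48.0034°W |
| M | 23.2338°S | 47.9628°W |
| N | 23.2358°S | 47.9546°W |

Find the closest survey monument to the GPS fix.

Distances from 23.2278°S, 47.9758°W:
A: √((0.0066·111.32)² + (-0.0129·102.29)²) = √(0.539802 + 1.741188) = 1.5103 km
B: √((0.0126·111.32)² + (0.0174·102.29)²) = √(1.967377 + 3.167852) = 2.2661 km
C: √((-0.0189·111.32)² + (-0.0090·102.29)²) = √(4.426597 + 0.847523) = 2.2965 km
D: √((-0.0330·111.32)² + (0.0266·102.29)²) = √(13.495043 + 7.403373) = 4.5715 km
E: √((0.0042·111.32)² + (0.0137·102.29)²) = √(0.218597 + 1.963846) = 1.4773 km
F: √((0.0182·111.32)² + (0.0161·102.29)²) = √(4.104773 + 2.712178) = 2.6109 km
G: √((0.0006·111.32)² + (-0.0163·102.29)²) = √(0.004461 + 2.779979) = 1.6687 km
H: √((0.0016·111.32)² + (0.0047·102.29)²) = √(0.031724 + 0.231133) = 0.5127 km
I: √((0.0023·111.32)² + (0.0219·102.29)²) = √(0.065554 + 5.018277) = 2.2547 km
J: √((-0.0045·111.32)² + (-0.0186·102.29)²) = √(0.250941 + 3.619864) = 1.9674 km
K: √((-0.0144·111.32)² + (-0.0086·102.29)²) = √(2.569635 + 0.773862) = 1.8285 km
L: √((-0.0154·111.32)² + (-0.0276·102.29)²) = √(2.938920 + 7.970481) = 3.3029 km
M: √((-0.0060·111.32)² + (0.0130·102.29)²) = √(0.446117 + 1.768288) = 1.4881 km
N: √((-0.0080·111.32)² + (0.0212·102.29)²) = √(0.793097 + 4.702600) = 2.3443 km
Minimum: H at 0.5127 km.

H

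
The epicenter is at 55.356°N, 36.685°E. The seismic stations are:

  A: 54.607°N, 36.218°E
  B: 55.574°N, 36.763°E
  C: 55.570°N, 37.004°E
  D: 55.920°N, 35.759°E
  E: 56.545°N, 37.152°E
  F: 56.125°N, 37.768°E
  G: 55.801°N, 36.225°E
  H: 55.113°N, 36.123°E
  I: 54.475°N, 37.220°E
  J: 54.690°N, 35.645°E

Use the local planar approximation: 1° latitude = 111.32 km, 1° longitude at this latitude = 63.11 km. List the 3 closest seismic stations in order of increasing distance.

Distances from 55.356°N, 36.685°E:
A: √((-0.749·111.32)² + (-0.467·63.11)²) = √(6952.00428 + 868.62059) = 88.434 km
B: √((0.218·111.32)² + (0.078·63.11)²) = √(588.92418 + 24.23179) = 24.762 km
C: √((0.214·111.32)² + (0.319·63.11)²) = √(567.51055 + 405.30105) = 31.190 km
D: √((0.564·111.32)² + (-0.926·63.11)²) = √(3941.89093 + 3415.21724) = 85.774 km
E: √((1.189·111.32)² + (0.467·63.11)²) = √(17519.03195 + 868.62059) = 135.601 km
F: √((0.769·111.32)² + (1.083·63.11)²) = √(7328.22972 + 4671.46687) = 109.543 km
G: √((0.445·111.32)² + (-0.460·63.11)²) = √(2453.95400 + 842.77574) = 57.417 km
H: √((-0.243·111.32)² + (-0.562·63.11)²) = √(731.74362 + 1257.96626) = 44.606 km
I: √((-0.881·111.32)² + (0.535·63.11)²) = √(9618.29764 + 1139.99757) = 103.722 km
J: √((-0.666·111.32)² + (-1.040·63.11)²) = √(5496.60911 + 4307.87446) = 99.018 km
Sorted: B (24.762 km) < C (31.190 km) < H (44.606 km) < G (57.417 km) < D (85.774 km) < …

B, C, H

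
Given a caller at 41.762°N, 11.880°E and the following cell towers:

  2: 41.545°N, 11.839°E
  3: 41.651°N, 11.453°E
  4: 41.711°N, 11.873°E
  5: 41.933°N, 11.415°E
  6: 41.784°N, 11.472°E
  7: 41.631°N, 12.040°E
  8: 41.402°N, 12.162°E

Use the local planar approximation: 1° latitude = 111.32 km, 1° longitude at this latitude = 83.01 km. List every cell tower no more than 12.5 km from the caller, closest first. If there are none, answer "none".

Distances from 41.762°N, 11.880°E:
2: √((-0.217·111.32)² + (-0.041·83.01)²) = √(583.53359 + 11.58320) = 24.395 km
3: √((-0.111·111.32)² + (-0.427·83.01)²) = √(152.68359 + 1256.36717) = 37.537 km
4: √((-0.051·111.32)² + (-0.007·83.01)²) = √(32.23196 + 0.33764) = 5.707 km
5: √((0.171·111.32)² + (-0.465·83.01)²) = √(362.35864 + 1489.93298) = 43.038 km
6: √((0.022·111.32)² + (-0.408·83.01)²) = √(5.99780 + 1147.04684) = 33.957 km
7: √((-0.131·111.32)² + (0.160·83.01)²) = √(212.66156 + 176.40090) = 19.725 km
8: √((-0.360·111.32)² + (0.282·83.01)²) = √(1606.02166 + 547.97285) = 46.411 km
Threshold 12.5 km: 4 (5.707 km) is within range.

4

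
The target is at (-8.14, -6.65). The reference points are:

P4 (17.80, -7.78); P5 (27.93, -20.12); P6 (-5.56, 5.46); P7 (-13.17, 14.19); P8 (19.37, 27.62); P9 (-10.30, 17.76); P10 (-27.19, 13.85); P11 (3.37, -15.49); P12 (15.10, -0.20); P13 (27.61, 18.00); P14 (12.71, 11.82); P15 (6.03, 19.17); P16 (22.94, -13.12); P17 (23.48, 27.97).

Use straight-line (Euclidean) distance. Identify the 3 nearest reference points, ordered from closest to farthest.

Distances from (-8.14, -6.65):
P4: 25.96
P5: 38.50
P6: 12.38
P7: 21.44
P8: 43.95
P9: 24.51
P10: 27.98
P11: 14.51
P12: 24.12
P13: 43.42
P14: 27.85
P15: 29.45
P16: 31.75
P17: 46.89
Sorted: P6 (12.38) < P11 (14.51) < P7 (21.44) < P12 (24.12) < P9 (24.51) < …

P6, P11, P7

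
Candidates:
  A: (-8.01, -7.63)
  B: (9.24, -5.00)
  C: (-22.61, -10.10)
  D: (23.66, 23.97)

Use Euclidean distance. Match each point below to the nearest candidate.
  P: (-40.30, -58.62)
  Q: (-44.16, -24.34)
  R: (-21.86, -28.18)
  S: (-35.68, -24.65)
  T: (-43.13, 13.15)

P at (-40.30, -58.62):
  A: √((32.29)² + (50.99)²) = √(1042.6441 + 2599.9801) = 60.35
  B: √((49.54)² + (53.62)²) = √(2454.2116 + 2875.1044) = 73.00
  C: √((17.69)² + (48.52)²) = √(312.9361 + 2354.1904) = 51.64
  D: √((63.96)² + (82.59)²) = √(4090.8816 + 6821.1081) = 104.46
  → nearest: C (51.64)
Q at (-44.16, -24.34):
  A: √((36.15)² + (16.71)²) = √(1306.8225 + 279.2241) = 39.83
  B: √((53.40)² + (19.34)²) = √(2851.5600 + 374.0356) = 56.79
  C: √((21.55)² + (14.24)²) = √(464.4025 + 202.7776) = 25.83
  D: √((67.82)² + (48.31)²) = √(4599.5524 + 2333.8561) = 83.27
  → nearest: C (25.83)
R at (-21.86, -28.18):
  A: √((13.85)² + (20.55)²) = √(191.8225 + 422.3025) = 24.78
  B: √((31.10)² + (23.18)²) = √(967.2100 + 537.3124) = 38.79
  C: √((-0.75)² + (18.08)²) = √(0.5625 + 326.8864) = 18.10
  D: √((45.52)² + (52.15)²) = √(2072.0704 + 2719.6225) = 69.22
  → nearest: C (18.10)
S at (-35.68, -24.65):
  A: √((27.67)² + (17.02)²) = √(765.6289 + 289.6804) = 32.49
  B: √((44.92)² + (19.65)²) = √(2017.8064 + 386.1225) = 49.03
  C: √((13.07)² + (14.55)²) = √(170.8249 + 211.7025) = 19.56
  D: √((59.34)² + (48.62)²) = √(3521.2356 + 2363.9044) = 76.71
  → nearest: C (19.56)
T at (-43.13, 13.15):
  A: √((35.12)² + (-20.78)²) = √(1233.4144 + 431.8084) = 40.81
  B: √((52.37)² + (-18.15)²) = √(2742.6169 + 329.4225) = 55.43
  C: √((20.52)² + (-23.25)²) = √(421.0704 + 540.5625) = 31.01
  D: √((66.79)² + (10.82)²) = √(4460.9041 + 117.0724) = 67.66
  → nearest: C (31.01)

P→C; Q→C; R→C; S→C; T→C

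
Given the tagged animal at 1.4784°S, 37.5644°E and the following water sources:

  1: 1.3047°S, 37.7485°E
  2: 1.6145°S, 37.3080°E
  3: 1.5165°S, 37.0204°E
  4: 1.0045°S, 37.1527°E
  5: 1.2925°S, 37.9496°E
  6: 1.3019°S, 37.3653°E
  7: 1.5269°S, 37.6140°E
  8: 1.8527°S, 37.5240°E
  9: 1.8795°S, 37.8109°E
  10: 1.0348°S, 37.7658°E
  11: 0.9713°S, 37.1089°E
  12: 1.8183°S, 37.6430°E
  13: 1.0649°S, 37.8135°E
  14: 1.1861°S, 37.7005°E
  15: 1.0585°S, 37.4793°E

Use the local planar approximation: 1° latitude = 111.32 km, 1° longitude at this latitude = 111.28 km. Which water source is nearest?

Distances from 1.4784°S, 37.5644°E:
1: √((0.1737·111.32)² + (0.1841·111.28)²) = √(373.891879 + 419.702746) = 28.1708 km
2: √((-0.1361·111.32)² + (-0.2564·111.28)²) = √(229.542256 + 814.085980) = 32.3052 km
3: √((-0.0381·111.32)² + (-0.5440·111.28)²) = √(17.988558 + 3664.646039) = 60.6847 km
4: √((0.4739·111.32)² + (-0.4117·111.28)²) = √(2783.042335 + 2098.920397) = 69.8710 km
5: √((0.1859·111.32)² + (0.3852·111.28)²) = √(428.257695 + 1837.413026) = 47.5991 km
6: √((0.1765·111.32)² + (-0.1991·111.28)²) = √(386.043118 + 490.881601) = 29.6129 km
7: √((-0.0485·111.32)² + (0.0496·111.28)²) = √(29.149417 + 30.464748) = 7.7210 km
8: √((-0.3743·111.32)² + (-0.0404·111.28)²) = √(1736.145222 + 20.211426) = 41.9089 km
9: √((-0.4011·111.32)² + (0.2465·111.28)²) = √(1993.662864 + 752.433427) = 52.4032 km
10: √((0.4436·111.32)² + (0.2014·111.28)²) = √(2438.537678 + 502.288421) = 54.2294 km
11: √((0.5071·111.32)² + (-0.4555·111.28)²) = √(3186.644499 + 2569.277399) = 75.8678 km
12: √((-0.3399·111.32)² + (0.0786·111.28)²) = √(1431.689120 + 76.503152) = 38.8355 km
13: √((0.4135·111.32)² + (0.2491·111.28)²) = √(2118.836390 + 768.389973) = 53.7329 km
14: √((0.2923·111.32)² + (0.1361·111.28)²) = √(1058.775848 + 229.377325) = 35.8909 km
15: √((0.4199·111.32)² + (-0.0851·111.28)²) = √(2184.933103 + 89.679536) = 47.6929 km
Minimum: 7 at 7.7210 km.

7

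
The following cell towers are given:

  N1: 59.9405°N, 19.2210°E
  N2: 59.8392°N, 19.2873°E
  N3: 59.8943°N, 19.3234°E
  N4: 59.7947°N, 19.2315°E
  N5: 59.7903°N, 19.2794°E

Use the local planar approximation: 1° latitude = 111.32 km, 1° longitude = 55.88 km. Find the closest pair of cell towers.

Pairwise distances:
N4–N5: √((-0.0044·111.32)² + (0.0479·55.88)²) = √(0.239912 + 7.164466) = 2.7211 km
N2–N5: √((-0.0489·111.32)² + (-0.0079·55.88)²) = √(29.632215 + 0.194880) = 5.4614 km
N2–N4: √((-0.0445·111.32)² + (-0.0558·55.88)²) = √(24.539540 + 9.722573) = 5.8534 km
N2–N3: √((0.0551·111.32)² + (0.0361·55.88)²) = √(37.622668 + 4.069370) = 6.4569 km
N1–N3: √((-0.0462·111.32)² + (0.1024·55.88)²) = √(26.450284 + 32.742566) = 7.6937 km
N3–N5: √((-0.1040·111.32)² + (-0.0440·55.88)²) = √(134.033412 + 6.045304) = 11.8355 km
N1–N2: √((-0.1013·111.32)² + (0.0663·55.88)²) = √(127.164324 + 13.725869) = 11.8697 km
N3–N4: √((-0.0996·111.32)² + (-0.0919·55.88)²) = √(122.932035 + 26.372046) = 12.2190 km
N1–N4: √((-0.1458·111.32)² + (0.0105·55.88)²) = √(263.427702 + 0.344264) = 16.2411 km
N1–N5: √((-0.1502·111.32)² + (0.0584·55.88)²) = √(279.567228 + 10.649727) = 17.0358 km
Closest pair: N4–N5 at 2.7211 km.

N4 and N5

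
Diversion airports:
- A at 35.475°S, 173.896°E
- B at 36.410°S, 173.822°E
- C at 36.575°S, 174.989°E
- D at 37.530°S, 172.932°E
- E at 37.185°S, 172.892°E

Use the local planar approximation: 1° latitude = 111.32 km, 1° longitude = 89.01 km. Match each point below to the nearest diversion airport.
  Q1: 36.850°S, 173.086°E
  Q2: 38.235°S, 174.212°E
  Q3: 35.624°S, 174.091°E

Q1 at 36.850°S, 173.086°E:
  A: 169.195 km
  B: 81.798 km
  C: 172.130 km
  D: 76.929 km
  E: 41.096 km
  → nearest: E (41.096 km)
Q2 at 38.235°S, 174.212°E:
  A: 308.528 km
  B: 206.103 km
  C: 197.309 km
  D: 138.347 km
  E: 165.732 km
  → nearest: D (138.347 km)
Q3 at 35.624°S, 174.091°E:
  A: 24.008 km
  B: 90.714 km
  C: 132.652 km
  D: 235.926 km
  E: 203.926 km
  → nearest: A (24.008 km)

Q1→E; Q2→D; Q3→A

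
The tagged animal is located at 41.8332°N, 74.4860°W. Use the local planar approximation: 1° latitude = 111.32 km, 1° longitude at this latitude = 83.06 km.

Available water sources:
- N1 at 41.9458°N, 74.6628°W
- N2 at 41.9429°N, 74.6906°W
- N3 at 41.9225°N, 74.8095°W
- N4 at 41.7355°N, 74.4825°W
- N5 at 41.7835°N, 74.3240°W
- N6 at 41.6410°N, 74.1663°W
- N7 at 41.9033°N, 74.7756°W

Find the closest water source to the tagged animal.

Distances from 41.8332°N, 74.4860°W:
N1: 19.3072 km
N2: 20.9267 km
N3: 28.6498 km
N4: 10.8798 km
N5: 14.5487 km
N6: 34.1014 km
N7: 25.2883 km
Minimum: N4 at 10.8798 km.

N4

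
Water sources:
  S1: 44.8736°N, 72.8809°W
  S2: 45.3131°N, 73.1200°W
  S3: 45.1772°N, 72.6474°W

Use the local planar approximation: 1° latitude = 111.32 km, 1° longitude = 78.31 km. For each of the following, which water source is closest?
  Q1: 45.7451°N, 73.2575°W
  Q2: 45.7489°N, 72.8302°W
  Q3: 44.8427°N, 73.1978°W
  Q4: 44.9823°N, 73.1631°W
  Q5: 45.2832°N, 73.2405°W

Q1 at 45.7451°N, 73.2575°W:
  S1: √((-0.8715·111.32)² + (0.3766·78.31)²) = √(9411.983957 + 869.751285) = 101.3989 km
  S2: √((-0.4320·111.32)² + (0.1375·78.31)²) = √(2312.671183 + 115.941748) = 49.2810 km
  S3: √((-0.5679·111.32)² + (0.6101·78.31)²) = √(3996.594926 + 2282.635136) = 79.2416 km
  → nearest: S2 (49.2810 km)
Q2 at 45.7489°N, 72.8302°W:
  S1: √((-0.8753·111.32)² + (-0.0507·78.31)²) = √(9494.241015 + 15.763417) = 97.5193 km
  S2: √((-0.4358·111.32)² + (-0.2898·78.31)²) = √(2353.536008 + 515.028438) = 53.5590 km
  S3: √((-0.5717·111.32)² + (0.1828·78.31)²) = √(4050.258851 + 204.921172) = 65.2317 km
  → nearest: S2 (53.5590 km)
Q3 at 44.8427°N, 73.1978°W:
  S1: √((0.0309·111.32)² + (0.3169·78.31)²) = √(11.832141 + 615.855645) = 25.0537 km
  S2: √((0.4704·111.32)² + (0.0778·78.31)²) = √(2742.085684 + 37.118776) = 52.7182 km
  S3: √((0.3345·111.32)² + (0.5504·78.31)²) = √(1386.559911 + 1857.767232) = 56.9590 km
  → nearest: S1 (25.0537 km)
Q4 at 44.9823°N, 73.1631°W:
  S1: √((-0.1087·111.32)² + (0.2822·78.31)²) = √(146.421713 + 488.369425) = 25.1951 km
  S2: √((0.3308·111.32)² + (0.0431·78.31)²) = √(1356.055290 + 11.391712) = 36.9790 km
  S3: √((0.1949·111.32)² + (0.5157·78.31)²) = √(470.728045 + 1630.905175) = 45.8436 km
  → nearest: S1 (25.1951 km)
Q5 at 45.2832°N, 73.2405°W:
  S1: √((-0.4096·111.32)² + (0.3596·78.31)²) = √(2079.056497 + 793.001144) = 53.5916 km
  S2: √((0.0299·111.32)² + (0.1205·78.31)²) = √(11.078699 + 89.044796) = 10.0062 km
  S3: √((-0.1060·111.32)² + (0.5931·78.31)²) = √(139.238112 + 2157.199426) = 47.9212 km
  → nearest: S2 (10.0062 km)

Q1→S2; Q2→S2; Q3→S1; Q4→S1; Q5→S2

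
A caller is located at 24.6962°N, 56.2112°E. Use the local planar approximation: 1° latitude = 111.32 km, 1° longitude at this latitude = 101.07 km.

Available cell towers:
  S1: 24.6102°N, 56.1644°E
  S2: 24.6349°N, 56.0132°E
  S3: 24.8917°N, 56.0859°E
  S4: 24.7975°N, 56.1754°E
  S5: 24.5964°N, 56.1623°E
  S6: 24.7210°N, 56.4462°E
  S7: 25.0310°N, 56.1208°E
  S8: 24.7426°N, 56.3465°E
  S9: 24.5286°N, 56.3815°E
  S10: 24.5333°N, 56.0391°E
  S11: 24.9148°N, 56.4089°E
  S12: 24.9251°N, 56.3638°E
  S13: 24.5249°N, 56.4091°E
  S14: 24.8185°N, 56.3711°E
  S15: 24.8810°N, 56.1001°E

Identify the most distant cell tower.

Distances from 24.6962°N, 56.2112°E:
S1: √((-0.0860·111.32)² + (-0.0468·101.07)²) = √(91.652285 + 22.373619) = 10.6783 km
S2: √((-0.0613·111.32)² + (-0.1980·101.07)²) = √(46.565830 + 400.474541) = 21.1433 km
S3: √((0.1955·111.32)² + (-0.1253·101.07)²) = √(473.630781 + 160.378694) = 25.1795 km
S4: √((0.1013·111.32)² + (-0.0358·101.07)²) = √(127.164324 + 13.092138) = 11.8430 km
S5: √((-0.0998·111.32)² + (-0.0489·101.07)²) = √(123.426234 + 24.426557) = 12.1595 km
S6: √((0.0248·111.32)² + (0.2350·101.07)²) = √(7.621663 + 564.131377) = 23.9114 km
S7: √((0.3348·111.32)² + (-0.0904·101.07)²) = √(1389.048129 + 83.479799) = 38.3735 km
S8: √((0.0464·111.32)² + (0.1353·101.07)²) = √(26.679787 + 186.999362) = 14.6178 km
S9: √((-0.1676·111.32)² + (0.1703·101.07)²) = √(348.092306 + 296.260552) = 25.3841 km
S10: √((-0.1629·111.32)² + (-0.1721·101.07)²) = √(328.842972 + 302.556350) = 25.1277 km
S11: √((0.2186·111.32)² + (0.1977·101.07)²) = √(592.170421 + 399.261901) = 31.4870 km
S12: √((0.2289·111.32)² + (0.1526·101.07)²) = √(649.288903 + 237.877628) = 29.7853 km
S13: √((-0.1713·111.32)² + (0.1979·101.07)²) = √(363.631185 + 400.070123) = 27.6351 km
S14: √((0.1223·111.32)² + (0.1599·101.07)²) = √(185.352868 + 261.180927) = 21.1313 km
S15: √((0.1848·111.32)² + (-0.1111·101.07)²) = √(423.204551 + 126.087679) = 23.4370 km
Maximum: S7 at 38.3735 km.

S7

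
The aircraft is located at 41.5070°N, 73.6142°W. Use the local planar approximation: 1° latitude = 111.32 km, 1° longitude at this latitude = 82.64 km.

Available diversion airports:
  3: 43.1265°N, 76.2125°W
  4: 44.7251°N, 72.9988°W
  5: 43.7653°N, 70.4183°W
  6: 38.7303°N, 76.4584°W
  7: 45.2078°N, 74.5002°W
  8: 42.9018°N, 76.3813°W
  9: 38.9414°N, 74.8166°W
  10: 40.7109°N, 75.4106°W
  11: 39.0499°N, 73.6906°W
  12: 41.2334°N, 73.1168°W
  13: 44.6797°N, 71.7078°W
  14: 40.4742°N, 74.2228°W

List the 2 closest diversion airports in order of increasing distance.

Distances from 41.5070°N, 73.6142°W:
3: √((1.6195·111.32)² + (-2.5983·82.64)²) = √(32501.866342 + 46106.186606) = 280.3713 km
4: √((3.2181·111.32)² + (0.6154·82.64)²) = √(128335.103741 + 2586.399460) = 361.8308 km
5: √((2.2583·111.32)² + (3.1959·82.64)²) = √(63198.921113 + 69753.656847) = 364.6266 km
6: √((-2.7767·111.32)² + (-2.8442·82.64)²) = √(95544.197246 + 55246.005357) = 388.3171 km
7: √((3.7008·111.32)² + (-0.8860·82.64)²) = √(169721.798870 + 5361.027819) = 418.4290 km
8: √((1.3948·111.32)² + (-2.7671·82.64)²) = √(24108.504594 + 52291.406787) = 276.4053 km
9: √((-2.5656·111.32)² + (-1.2024·82.64)²) = √(81568.840557 + 9873.668730) = 302.3946 km
10: √((-0.7961·111.32)² + (-1.7964·82.64)²) = √(7853.832652 + 22038.737383) = 172.8947 km
11: √((-2.4571·111.32)² + (-0.0764·82.64)²) = √(74815.582078 + 39.862757) = 273.5972 km
12: √((-0.2736·111.32)² + (0.4974·82.64)²) = √(927.638108 + 1689.632206) = 51.1593 km
13: √((3.1727·111.32)² + (1.9064·82.64)²) = √(124739.618796 + 24820.394256) = 386.7299 km
14: √((-1.0328·111.32)² + (-0.6086·82.64)²) = √(13218.398904 + 2529.557250) = 125.4909 km
Sorted: 12 (51.1593 km) < 14 (125.4909 km) < 10 (172.8947 km) < 11 (273.5972 km) < …

12, 14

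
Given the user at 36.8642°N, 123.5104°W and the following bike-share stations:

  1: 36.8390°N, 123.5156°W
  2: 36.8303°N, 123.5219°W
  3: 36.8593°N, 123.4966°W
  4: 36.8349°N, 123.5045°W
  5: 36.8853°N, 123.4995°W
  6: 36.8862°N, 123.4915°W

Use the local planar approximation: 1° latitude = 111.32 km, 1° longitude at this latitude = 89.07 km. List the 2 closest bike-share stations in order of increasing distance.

3, 5

Distances from 36.8642°N, 123.5104°W:
1: 2.8432 km
2: 3.9103 km
3: 1.3448 km
4: 3.3037 km
5: 2.5416 km
6: 2.9718 km
Sorted: 3 (1.3448 km) < 5 (2.5416 km) < 1 (2.8432 km) < 6 (2.9718 km) < …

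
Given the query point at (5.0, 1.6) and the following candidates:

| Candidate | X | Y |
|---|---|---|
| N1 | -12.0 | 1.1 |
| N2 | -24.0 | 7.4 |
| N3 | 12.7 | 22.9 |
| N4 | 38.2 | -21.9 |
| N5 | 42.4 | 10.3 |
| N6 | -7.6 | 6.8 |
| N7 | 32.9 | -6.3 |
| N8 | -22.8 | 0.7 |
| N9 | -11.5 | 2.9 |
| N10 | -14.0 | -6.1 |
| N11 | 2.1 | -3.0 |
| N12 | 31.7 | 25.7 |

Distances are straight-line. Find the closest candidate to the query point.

Distances from (5.0, 1.6):
N1: √((-17.0)² + (-0.5)²) = √(289.000 + 0.250) = 17.0
N2: √((-29.0)² + (5.8)²) = √(841.000 + 33.640) = 29.6
N3: √((7.7)² + (21.3)²) = √(59.290 + 453.690) = 22.6
N4: √((33.2)² + (-23.5)²) = √(1102.240 + 552.250) = 40.7
N5: √((37.4)² + (8.7)²) = √(1398.760 + 75.690) = 38.4
N6: √((-12.6)² + (5.2)²) = √(158.760 + 27.040) = 13.6
N7: √((27.9)² + (-7.9)²) = √(778.410 + 62.410) = 29.0
N8: √((-27.8)² + (-0.9)²) = √(772.840 + 0.810) = 27.8
N9: √((-16.5)² + (1.3)²) = √(272.250 + 1.690) = 16.6
N10: √((-19.0)² + (-7.7)²) = √(361.000 + 59.290) = 20.5
N11: √((-2.9)² + (-4.6)²) = √(8.410 + 21.160) = 5.4
N12: √((26.7)² + (24.1)²) = √(712.890 + 580.810) = 36.0
Minimum: N11 at 5.4.

N11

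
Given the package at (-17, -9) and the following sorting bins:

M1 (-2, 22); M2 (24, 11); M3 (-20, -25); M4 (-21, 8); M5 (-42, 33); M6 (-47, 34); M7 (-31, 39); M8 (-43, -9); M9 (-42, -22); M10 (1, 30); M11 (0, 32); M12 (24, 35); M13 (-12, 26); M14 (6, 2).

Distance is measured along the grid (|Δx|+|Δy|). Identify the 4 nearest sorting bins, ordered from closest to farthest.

Distances from (-17, -9):
M1: 46
M2: 61
M3: 19
M4: 21
M5: 67
M6: 73
M7: 62
M8: 26
M9: 38
M10: 57
M11: 58
M12: 85
M13: 40
M14: 34
Sorted: M3 (19) < M4 (21) < M8 (26) < M14 (34) < M9 (38) < M13 (40) < …

M3, M4, M8, M14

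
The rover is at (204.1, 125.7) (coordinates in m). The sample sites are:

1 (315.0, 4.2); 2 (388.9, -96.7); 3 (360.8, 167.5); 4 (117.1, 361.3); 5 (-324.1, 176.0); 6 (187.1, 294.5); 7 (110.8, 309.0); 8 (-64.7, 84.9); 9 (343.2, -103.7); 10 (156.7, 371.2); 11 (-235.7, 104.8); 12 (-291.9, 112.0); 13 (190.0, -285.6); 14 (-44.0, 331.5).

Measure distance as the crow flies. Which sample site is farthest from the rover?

Distances from (204.1, 125.7):
1: √((110.9)² + (-121.5)²) = √(12298.810 + 14762.250) = 164.5 m
2: √((184.8)² + (-222.4)²) = √(34151.040 + 49461.760) = 289.2 m
3: √((156.7)² + (41.8)²) = √(24554.890 + 1747.240) = 162.2 m
4: √((-87.0)² + (235.6)²) = √(7569.000 + 55507.360) = 251.2 m
5: √((-528.2)² + (50.3)²) = √(278995.240 + 2530.090) = 530.6 m
6: √((-17.0)² + (168.8)²) = √(289.000 + 28493.440) = 169.7 m
7: √((-93.3)² + (183.3)²) = √(8704.890 + 33598.890) = 205.7 m
8: √((-268.8)² + (-40.8)²) = √(72253.440 + 1664.640) = 271.9 m
9: √((139.1)² + (-229.4)²) = √(19348.810 + 52624.360) = 268.3 m
10: √((-47.4)² + (245.5)²) = √(2246.760 + 60270.250) = 250.0 m
11: √((-439.8)² + (-20.9)²) = √(193424.040 + 436.810) = 440.3 m
12: √((-496.0)² + (-13.7)²) = √(246016.000 + 187.690) = 496.2 m
13: √((-14.1)² + (-411.3)²) = √(198.810 + 169167.690) = 411.5 m
14: √((-248.1)² + (205.8)²) = √(61553.610 + 42353.640) = 322.3 m
Maximum: 5 at 530.6 m.

5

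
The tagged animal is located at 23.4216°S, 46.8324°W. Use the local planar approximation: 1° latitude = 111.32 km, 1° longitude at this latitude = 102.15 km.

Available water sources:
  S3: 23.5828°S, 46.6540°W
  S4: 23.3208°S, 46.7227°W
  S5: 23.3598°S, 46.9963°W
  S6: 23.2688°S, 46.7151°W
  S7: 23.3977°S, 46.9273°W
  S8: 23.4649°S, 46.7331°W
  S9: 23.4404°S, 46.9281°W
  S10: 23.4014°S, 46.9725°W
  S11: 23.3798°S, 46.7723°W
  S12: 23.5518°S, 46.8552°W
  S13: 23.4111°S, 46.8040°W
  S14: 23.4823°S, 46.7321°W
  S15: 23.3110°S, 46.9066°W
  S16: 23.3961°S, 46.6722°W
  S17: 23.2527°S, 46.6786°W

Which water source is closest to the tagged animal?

S13

Distances from 23.4216°S, 46.8324°W:
S3: 25.5756 km
S4: 15.8582 km
S5: 18.1007 km
S6: 20.8063 km
S7: 10.0525 km
S8: 11.2305 km
S9: 9.9973 km
S10: 14.4868 km
S11: 7.7034 km
S12: 14.6798 km
S13: 3.1277 km
S14: 12.2732 km
S15: 14.4580 km
S16: 16.6088 km
S17: 24.5018 km
Minimum: S13 at 3.1277 km.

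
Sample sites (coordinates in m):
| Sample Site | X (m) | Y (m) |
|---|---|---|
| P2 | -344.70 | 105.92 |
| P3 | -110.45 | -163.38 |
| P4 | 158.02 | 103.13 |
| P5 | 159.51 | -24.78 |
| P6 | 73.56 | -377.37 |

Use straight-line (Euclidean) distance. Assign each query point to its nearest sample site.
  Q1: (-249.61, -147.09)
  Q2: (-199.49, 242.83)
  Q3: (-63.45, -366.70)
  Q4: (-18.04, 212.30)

Q1 at (-249.61, -147.09):
  P2: 270.29 m
  P3: 140.11 m
  P4: 478.30 m
  P5: 427.01 m
  P6: 396.82 m
  → nearest: P3 (140.11 m)
Q2 at (-199.49, 242.83):
  P2: 199.58 m
  P3: 415.85 m
  P4: 383.84 m
  P5: 447.77 m
  P6: 677.65 m
  → nearest: P2 (199.58 m)
Q3 at (-63.45, -366.70):
  P2: 549.97 m
  P3: 208.68 m
  P4: 519.41 m
  P5: 408.19 m
  P6: 137.42 m
  → nearest: P6 (137.42 m)
Q4 at (-18.04, 212.30):
  P2: 343.55 m
  P3: 386.88 m
  P4: 207.16 m
  P5: 296.19 m
  P6: 596.74 m
  → nearest: P4 (207.16 m)

Q1→P3; Q2→P2; Q3→P6; Q4→P4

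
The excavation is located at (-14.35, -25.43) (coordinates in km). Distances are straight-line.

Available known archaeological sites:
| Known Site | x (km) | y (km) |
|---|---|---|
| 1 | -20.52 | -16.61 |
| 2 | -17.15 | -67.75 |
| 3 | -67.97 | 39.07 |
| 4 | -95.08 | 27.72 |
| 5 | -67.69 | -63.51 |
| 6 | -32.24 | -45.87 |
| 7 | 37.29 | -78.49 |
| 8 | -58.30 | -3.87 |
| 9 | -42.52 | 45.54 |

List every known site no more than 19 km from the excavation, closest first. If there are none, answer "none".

1

Distances from (-14.35, -25.43):
1: √((-6.17)² + (8.82)²) = √(38.0689 + 77.7924) = 10.76 km
2: √((-2.80)² + (-42.32)²) = √(7.8400 + 1790.9824) = 42.41 km
3: √((-53.62)² + (64.50)²) = √(2875.1044 + 4160.2500) = 83.88 km
4: √((-80.73)² + (53.15)²) = √(6517.3329 + 2824.9225) = 96.66 km
5: √((-53.34)² + (-38.08)²) = √(2845.1556 + 1450.0864) = 65.54 km
6: √((-17.89)² + (-20.44)²) = √(320.0521 + 417.7936) = 27.16 km
7: √((51.64)² + (-53.06)²) = √(2666.6896 + 2815.3636) = 74.04 km
8: √((-43.95)² + (21.56)²) = √(1931.6025 + 464.8336) = 48.95 km
9: √((-28.17)² + (70.97)²) = √(793.5489 + 5036.7409) = 76.36 km
Threshold 19 km: 1 (10.76 km) is within range.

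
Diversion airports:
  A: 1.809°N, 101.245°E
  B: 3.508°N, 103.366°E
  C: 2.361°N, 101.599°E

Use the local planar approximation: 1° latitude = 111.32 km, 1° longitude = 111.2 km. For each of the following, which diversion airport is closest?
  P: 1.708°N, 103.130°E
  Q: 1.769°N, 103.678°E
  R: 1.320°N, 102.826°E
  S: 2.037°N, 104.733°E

P→C; Q→B; R→C; S→B

P at 1.708°N, 103.130°E:
  A: 209.913 km
  B: 202.087 km
  C: 185.117 km
  → nearest: C (185.117 km)
Q at 1.769°N, 103.678°E:
  A: 270.586 km
  B: 196.670 km
  C: 240.394 km
  → nearest: B (196.670 km)
R at 1.320°N, 102.826°E:
  A: 184.042 km
  B: 250.861 km
  C: 179.013 km
  → nearest: C (179.013 km)
S at 2.037°N, 104.733°E:
  A: 388.695 km
  B: 223.432 km
  C: 350.362 km
  → nearest: B (223.432 km)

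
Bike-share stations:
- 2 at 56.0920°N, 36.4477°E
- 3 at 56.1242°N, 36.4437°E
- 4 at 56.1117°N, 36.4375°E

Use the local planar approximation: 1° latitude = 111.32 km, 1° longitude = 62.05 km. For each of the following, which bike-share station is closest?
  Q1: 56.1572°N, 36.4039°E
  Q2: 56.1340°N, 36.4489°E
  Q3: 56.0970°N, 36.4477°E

Q1 at 56.1572°N, 36.4039°E:
  2: 7.7502 km
  3: 4.4265 km
  4: 5.4774 km
  → nearest: 3 (4.4265 km)
Q2 at 56.1340°N, 36.4489°E:
  2: 4.6760 km
  3: 1.1377 km
  4: 2.5813 km
  → nearest: 3 (1.1377 km)
Q3 at 56.0970°N, 36.4477°E:
  2: 0.5566 km
  3: 3.0381 km
  4: 1.7545 km
  → nearest: 2 (0.5566 km)

Q1→3; Q2→3; Q3→2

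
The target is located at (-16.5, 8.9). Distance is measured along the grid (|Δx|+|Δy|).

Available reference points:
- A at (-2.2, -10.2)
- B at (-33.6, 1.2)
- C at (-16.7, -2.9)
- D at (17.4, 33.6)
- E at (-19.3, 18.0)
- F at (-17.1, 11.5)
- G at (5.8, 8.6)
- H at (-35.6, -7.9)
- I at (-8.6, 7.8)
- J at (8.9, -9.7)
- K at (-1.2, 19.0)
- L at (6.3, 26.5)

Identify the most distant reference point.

Distances from (-16.5, 8.9):
A: 33.4
B: 24.8
C: 12.0
D: 58.6
E: 11.9
F: 3.2
G: 22.6
H: 35.9
I: 9.0
J: 44.0
K: 25.4
L: 40.4
Maximum: D at 58.6.

D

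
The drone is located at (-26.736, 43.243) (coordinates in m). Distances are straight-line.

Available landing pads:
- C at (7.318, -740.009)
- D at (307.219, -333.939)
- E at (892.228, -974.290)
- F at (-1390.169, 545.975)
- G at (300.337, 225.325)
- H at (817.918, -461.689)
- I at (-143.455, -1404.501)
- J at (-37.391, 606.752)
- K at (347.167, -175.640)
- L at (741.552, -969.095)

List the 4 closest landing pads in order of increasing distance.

G, K, D, J

Distances from (-26.736, 43.243):
C: 783.992 m
D: 503.778 m
E: 1371.083 m
F: 1453.165 m
G: 374.340 m
H: 984.071 m
I: 1452.441 m
J: 563.610 m
K: 433.259 m
L: 1270.864 m
Sorted: G (374.340 m) < K (433.259 m) < D (503.778 m) < J (563.610 m) < C (783.992 m) < H (984.071 m) < …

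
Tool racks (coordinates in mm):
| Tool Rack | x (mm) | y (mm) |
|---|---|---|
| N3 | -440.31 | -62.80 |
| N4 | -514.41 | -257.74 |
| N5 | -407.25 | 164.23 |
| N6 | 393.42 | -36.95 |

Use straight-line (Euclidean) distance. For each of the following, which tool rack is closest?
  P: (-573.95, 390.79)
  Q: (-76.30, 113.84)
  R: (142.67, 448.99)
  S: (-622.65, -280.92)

P→N5; Q→N5; R→N6; S→N4

P at (-573.95, 390.79):
  N3: 472.87 mm
  N4: 651.26 mm
  N5: 281.28 mm
  N6: 1057.72 mm
  → nearest: N5 (281.28 mm)
Q at (-76.30, 113.84):
  N3: 404.60 mm
  N4: 574.47 mm
  N5: 334.76 mm
  N6: 493.33 mm
  → nearest: N5 (334.76 mm)
R at (142.67, 448.99):
  N3: 775.75 mm
  N4: 965.00 mm
  N5: 619.27 mm
  N6: 546.82 mm
  → nearest: N6 (546.82 mm)
S at (-622.65, -280.92):
  N3: 284.30 mm
  N4: 110.69 mm
  N5: 494.53 mm
  N6: 1044.95 mm
  → nearest: N4 (110.69 mm)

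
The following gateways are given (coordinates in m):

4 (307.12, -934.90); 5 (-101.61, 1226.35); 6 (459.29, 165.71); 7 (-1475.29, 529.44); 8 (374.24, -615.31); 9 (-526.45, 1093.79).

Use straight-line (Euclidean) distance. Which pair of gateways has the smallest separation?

Pairwise distances:
4–5: 2199.56 m
4–6: 1111.08 m
4–7: 2306.79 m
4–8: 326.56 m
4–9: 2193.27 m
5–6: 1199.82 m
5–7: 1540.35 m
5–8: 1902.14 m
5–9: 445.04 m
6–7: 1968.48 m
6–8: 785.64 m
6–9: 1353.89 m
7–8: 2175.14 m
7–9: 1103.99 m
8–9: 1931.91 m
Closest pair: 4–8 at 326.56 m.

4 and 8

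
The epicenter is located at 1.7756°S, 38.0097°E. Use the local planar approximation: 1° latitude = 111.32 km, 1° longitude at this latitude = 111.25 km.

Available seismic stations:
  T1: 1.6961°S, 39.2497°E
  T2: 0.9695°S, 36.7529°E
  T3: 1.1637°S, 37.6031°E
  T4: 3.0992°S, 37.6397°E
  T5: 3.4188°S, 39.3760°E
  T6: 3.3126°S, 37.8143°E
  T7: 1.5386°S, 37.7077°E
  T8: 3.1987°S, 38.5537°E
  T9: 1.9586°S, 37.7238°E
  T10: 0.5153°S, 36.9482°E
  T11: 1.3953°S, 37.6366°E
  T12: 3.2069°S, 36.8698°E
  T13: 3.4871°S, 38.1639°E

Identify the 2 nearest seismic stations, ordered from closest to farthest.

T9, T7

Distances from 1.7756°S, 38.0097°E:
T1: 138.2336 km
T2: 166.1377 km
T3: 81.7681 km
T4: 152.9848 km
T5: 237.8326 km
T6: 172.4742 km
T7: 42.7182 km
T8: 169.5860 km
T9: 37.7710 km
T10: 183.3816 km
T11: 59.2884 km
T12: 203.6383 km
T13: 191.2949 km
Sorted: T9 (37.7710 km) < T7 (42.7182 km) < T11 (59.2884 km) < T3 (81.7681 km) < …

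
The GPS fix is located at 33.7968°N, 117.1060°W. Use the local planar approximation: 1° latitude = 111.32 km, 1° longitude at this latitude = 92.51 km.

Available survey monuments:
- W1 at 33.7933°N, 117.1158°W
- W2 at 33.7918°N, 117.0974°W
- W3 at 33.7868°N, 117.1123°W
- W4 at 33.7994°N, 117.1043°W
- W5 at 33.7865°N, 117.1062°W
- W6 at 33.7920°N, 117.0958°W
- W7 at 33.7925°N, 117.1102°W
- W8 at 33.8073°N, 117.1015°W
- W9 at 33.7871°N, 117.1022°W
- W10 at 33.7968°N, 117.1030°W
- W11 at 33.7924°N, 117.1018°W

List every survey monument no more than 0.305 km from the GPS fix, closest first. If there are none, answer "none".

W10

Distances from 33.7968°N, 117.1060°W:
W1: √((-0.0035·111.32)² + (-0.0098·92.51)²) = √(0.151804 + 0.821920) = 0.9868 km
W2: √((-0.0050·111.32)² + (0.0086·92.51)²) = √(0.309804 + 0.632957) = 0.9710 km
W3: √((-0.0100·111.32)² + (-0.0063·92.51)²) = √(1.239214 + 0.339671) = 1.2565 km
W4: √((0.0026·111.32)² + (0.0017·92.51)²) = √(0.083771 + 0.024733) = 0.3294 km
W5: √((-0.0103·111.32)² + (-0.0002·92.51)²) = √(1.314682 + 0.000342) = 1.1467 km
W6: √((-0.0048·111.32)² + (0.0102·92.51)²) = √(0.285515 + 0.890385) = 1.0844 km
W7: √((-0.0043·111.32)² + (-0.0042·92.51)²) = √(0.229131 + 0.150965) = 0.6165 km
W8: √((0.0105·111.32)² + (0.0045·92.51)²) = √(1.366234 + 0.173302) = 1.2408 km
W9: √((-0.0097·111.32)² + (0.0038·92.51)²) = √(1.165977 + 0.123579) = 1.1356 km
W10: √((0.0000·111.32)² + (0.0030·92.51)²) = √(0.000000 + 0.077023) = 0.2775 km
W11: √((-0.0044·111.32)² + (0.0042·92.51)²) = √(0.239912 + 0.150965) = 0.6252 km
Threshold 0.305 km: W10 (0.2775 km) is within range.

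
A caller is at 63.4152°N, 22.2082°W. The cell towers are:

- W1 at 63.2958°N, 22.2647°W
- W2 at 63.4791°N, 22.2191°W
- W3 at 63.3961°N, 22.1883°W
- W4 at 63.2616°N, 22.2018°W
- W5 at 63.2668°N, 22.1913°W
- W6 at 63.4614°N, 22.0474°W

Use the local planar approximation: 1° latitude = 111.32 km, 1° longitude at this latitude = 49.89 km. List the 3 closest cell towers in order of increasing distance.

Distances from 63.4152°N, 22.2082°W:
W1: 13.5872 km
W2: 7.1341 km
W3: 2.3466 km
W4: 17.1017 km
W5: 16.5414 km
W6: 9.5293 km
Sorted: W3 (2.3466 km) < W2 (7.1341 km) < W6 (9.5293 km) < W1 (13.5872 km) < W5 (16.5414 km) < …

W3, W2, W6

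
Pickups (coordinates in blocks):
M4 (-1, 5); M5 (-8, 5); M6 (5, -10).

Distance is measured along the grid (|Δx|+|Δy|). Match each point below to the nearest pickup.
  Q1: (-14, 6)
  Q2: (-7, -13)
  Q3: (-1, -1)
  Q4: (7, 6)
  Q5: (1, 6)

Q1→M5; Q2→M6; Q3→M4; Q4→M4; Q5→M4

Q1 at (-14, 6):
  M4: 14 blocks
  M5: 7 blocks
  M6: 35 blocks
  → nearest: M5 (7 blocks)
Q2 at (-7, -13):
  M4: 24 blocks
  M5: 19 blocks
  M6: 15 blocks
  → nearest: M6 (15 blocks)
Q3 at (-1, -1):
  M4: 6 blocks
  M5: 13 blocks
  M6: 15 blocks
  → nearest: M4 (6 blocks)
Q4 at (7, 6):
  M4: 9 blocks
  M5: 16 blocks
  M6: 18 blocks
  → nearest: M4 (9 blocks)
Q5 at (1, 6):
  M4: 3 blocks
  M5: 10 blocks
  M6: 20 blocks
  → nearest: M4 (3 blocks)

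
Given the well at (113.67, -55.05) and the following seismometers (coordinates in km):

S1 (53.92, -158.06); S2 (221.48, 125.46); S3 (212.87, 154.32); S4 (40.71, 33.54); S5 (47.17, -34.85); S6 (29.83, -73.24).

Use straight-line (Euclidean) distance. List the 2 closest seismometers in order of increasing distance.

S5, S6

Distances from (113.67, -55.05):
S1: √((-59.75)² + (-103.01)²) = √(3570.0625 + 10611.0601) = 119.08 km
S2: √((107.81)² + (180.51)²) = √(11622.9961 + 32583.8601) = 210.25 km
S3: √((99.20)² + (209.37)²) = √(9840.6400 + 43835.7969) = 231.68 km
S4: √((-72.96)² + (88.59)²) = √(5323.1616 + 7848.1881) = 114.77 km
S5: √((-66.50)² + (20.20)²) = √(4422.2500 + 408.0400) = 69.50 km
S6: √((-83.84)² + (-18.19)²) = √(7029.1456 + 330.8761) = 85.79 km
Sorted: S5 (69.50 km) < S6 (85.79 km) < S4 (114.77 km) < S1 (119.08 km) < …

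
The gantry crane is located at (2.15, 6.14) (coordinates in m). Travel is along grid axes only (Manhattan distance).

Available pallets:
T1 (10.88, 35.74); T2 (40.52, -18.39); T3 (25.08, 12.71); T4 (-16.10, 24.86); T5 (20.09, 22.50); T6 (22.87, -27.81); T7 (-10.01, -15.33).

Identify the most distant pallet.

T2

Distances from (2.15, 6.14):
T1: |8.73| + |29.60| = 8.73 + 29.60 = 38.33 m
T2: |38.37| + |-24.53| = 38.37 + 24.53 = 62.90 m
T3: |22.93| + |6.57| = 22.93 + 6.57 = 29.50 m
T4: |-18.25| + |18.72| = 18.25 + 18.72 = 36.97 m
T5: |17.94| + |16.36| = 17.94 + 16.36 = 34.30 m
T6: |20.72| + |-33.95| = 20.72 + 33.95 = 54.67 m
T7: |-12.16| + |-21.47| = 12.16 + 21.47 = 33.63 m
Maximum: T2 at 62.90 m.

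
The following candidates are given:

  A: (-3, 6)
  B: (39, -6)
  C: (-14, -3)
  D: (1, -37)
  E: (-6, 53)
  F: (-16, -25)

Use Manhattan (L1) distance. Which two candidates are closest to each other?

Pairwise distances:
A–B: 54
A–C: 20
A–D: 47
A–E: 50
A–F: 44
B–C: 56
B–D: 69
B–E: 104
B–F: 74
C–D: 49
C–E: 64
C–F: 24
D–E: 97
D–F: 29
E–F: 88
Closest pair: A–C at 20.

A and C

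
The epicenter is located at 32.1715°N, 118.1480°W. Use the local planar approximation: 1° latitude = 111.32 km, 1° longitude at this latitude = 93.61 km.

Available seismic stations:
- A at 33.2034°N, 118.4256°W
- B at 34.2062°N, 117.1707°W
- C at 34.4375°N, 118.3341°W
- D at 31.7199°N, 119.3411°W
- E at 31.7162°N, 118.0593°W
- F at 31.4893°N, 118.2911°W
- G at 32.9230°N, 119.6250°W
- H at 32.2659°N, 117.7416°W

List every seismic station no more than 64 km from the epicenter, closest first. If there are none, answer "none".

Distances from 32.1715°N, 118.1480°W:
A: √((1.0319·111.32)² + (-0.2776·93.61)²) = √(13195.371453 + 675.279264) = 117.7737 km
B: √((2.0347·111.32)² + (0.9773·93.61)²) = √(51303.520220 + 8369.514922) = 244.2806 km
C: √((2.2660·111.32)² + (-0.1861·93.61)²) = √(63630.627541 + 303.485004) = 252.8520 km
D: √((-0.4516·111.32)² + (-1.1931·93.61)²) = √(2527.285245 + 12473.782923) = 122.4788 km
E: √((-0.4553·111.32)² + (0.0887·93.61)²) = √(2568.867451 + 68.943246) = 51.3596 km
F: √((-0.6822·111.32)² + (-0.1431·93.61)²) = √(5767.263914 + 179.441858) = 77.1149 km
G: √((0.7515·111.32)² + (-1.4770·93.61)²) = √(6998.490303 + 19116.372348) = 161.6009 km
H: √((0.0944·111.32)² + (0.4064·93.61)²) = √(110.430842 + 1447.277762) = 39.4678 km
Threshold 64 km: H (39.4678 km), E (51.3596 km) are within range.

H, E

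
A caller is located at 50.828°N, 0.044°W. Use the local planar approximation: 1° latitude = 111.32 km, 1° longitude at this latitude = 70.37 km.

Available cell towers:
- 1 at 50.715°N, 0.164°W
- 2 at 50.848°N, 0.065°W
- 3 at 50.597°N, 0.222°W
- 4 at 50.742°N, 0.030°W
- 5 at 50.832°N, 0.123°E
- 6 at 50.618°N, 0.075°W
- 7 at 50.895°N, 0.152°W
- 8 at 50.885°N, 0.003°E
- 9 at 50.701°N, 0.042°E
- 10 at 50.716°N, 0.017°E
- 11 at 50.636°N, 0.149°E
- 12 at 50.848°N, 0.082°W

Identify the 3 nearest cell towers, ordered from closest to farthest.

2, 12, 8

Distances from 50.828°N, 0.044°W:
1: 15.151 km
2: 2.672 km
3: 28.603 km
4: 9.624 km
5: 11.760 km
6: 23.479 km
7: 10.648 km
8: 7.155 km
9: 15.378 km
10: 13.186 km
11: 25.323 km
12: 3.480 km
Sorted: 2 (2.672 km) < 12 (3.480 km) < 8 (7.155 km) < 4 (9.624 km) < 7 (10.648 km) < …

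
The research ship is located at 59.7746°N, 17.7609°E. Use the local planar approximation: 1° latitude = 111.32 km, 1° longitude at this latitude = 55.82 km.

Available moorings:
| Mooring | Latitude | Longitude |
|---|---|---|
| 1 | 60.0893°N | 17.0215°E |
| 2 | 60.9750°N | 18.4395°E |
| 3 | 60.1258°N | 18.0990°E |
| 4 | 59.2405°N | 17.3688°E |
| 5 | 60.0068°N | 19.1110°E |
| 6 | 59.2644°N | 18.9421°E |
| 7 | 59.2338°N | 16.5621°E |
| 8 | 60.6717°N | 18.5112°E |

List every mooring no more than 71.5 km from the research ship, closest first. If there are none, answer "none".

3, 1, 4

Distances from 59.7746°N, 17.7609°E:
1: √((0.3147·111.32)² + (-0.7394·55.82)²) = √(1227.269330 + 1703.485953) = 54.1365 km
2: √((1.2004·111.32)² + (0.6786·55.82)²) = √(17856.583495 + 1434.852884) = 138.8936 km
3: √((0.3512·111.32)² + (0.3381·55.82)²) = √(1528.464688 + 356.180391) = 43.4125 km
4: √((-0.5341·111.32)² + (-0.3921·55.82)²) = √(3535.017363 + 479.041732) = 63.3566 km
5: √((0.2322·111.32)² + (1.3501·55.82)²) = √(668.145159 + 5679.518766) = 79.6722 km
6: √((-0.5102·111.32)² + (1.1812·55.82)²) = √(3225.724731 + 4347.369367) = 87.0235 km
7: √((-0.5408·111.32)² + (-1.1988·55.82)²) = √(3624.263466 + 4477.887030) = 90.0119 km
8: √((0.8971·111.32)² + (0.7503·55.82)²) = √(9973.052579 + 1754.080648) = 108.2919 km
Threshold 71.5 km: 3 (43.4125 km), 1 (54.1365 km), 4 (63.3566 km) are within range.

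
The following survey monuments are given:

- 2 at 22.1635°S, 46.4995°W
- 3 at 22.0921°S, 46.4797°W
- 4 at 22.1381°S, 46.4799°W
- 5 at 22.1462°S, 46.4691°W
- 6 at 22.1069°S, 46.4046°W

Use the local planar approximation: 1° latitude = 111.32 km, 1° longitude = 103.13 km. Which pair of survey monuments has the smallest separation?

Pairwise distances:
2–3: 8.2064 km
2–4: 3.4757 km
2–5: 3.6794 km
2–6: 11.6398 km
3–4: 5.1208 km
3–5: 6.1208 km
3–6: 7.9184 km
4–5: 1.4330 km
4–6: 8.5070 km
5–6: 7.9616 km
Closest pair: 4–5 at 1.4330 km.

4 and 5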